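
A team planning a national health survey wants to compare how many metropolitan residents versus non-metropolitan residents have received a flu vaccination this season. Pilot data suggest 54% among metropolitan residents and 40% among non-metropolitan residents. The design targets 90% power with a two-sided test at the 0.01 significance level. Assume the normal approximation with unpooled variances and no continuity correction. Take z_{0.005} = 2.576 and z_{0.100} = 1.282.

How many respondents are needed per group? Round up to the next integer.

n = (z_{α/2} + z_β)² · [p₁(1−p₁) + p₂(1−p₂)] / (p₁ − p₂)²
  = (2.576 + 1.282)² · (0.54·0.46 + 0.40·0.60) / (0.14)²
  = (3.858)² · (0.2484 + 0.2400) / 0.0196
  = 14.8842 · 0.4884 / 0.0196
  = 370.89
Round up → n = 371 per group.

n = 371 per group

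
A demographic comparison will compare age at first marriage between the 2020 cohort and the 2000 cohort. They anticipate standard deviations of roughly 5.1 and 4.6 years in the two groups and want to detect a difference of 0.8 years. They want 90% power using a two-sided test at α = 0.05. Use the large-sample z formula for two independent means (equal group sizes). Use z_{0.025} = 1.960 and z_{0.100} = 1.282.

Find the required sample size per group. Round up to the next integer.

n = 775 per group

n = (z_{α/2} + z_β)² · (σ₁² + σ₂²) / δ²
  = (1.960 + 1.282)² · (5.1² + 4.6² = 47.17) / 0.8²
  = 10.5106 · 47.17 / 0.64
  = 774.66
Round up → n = 775 per group.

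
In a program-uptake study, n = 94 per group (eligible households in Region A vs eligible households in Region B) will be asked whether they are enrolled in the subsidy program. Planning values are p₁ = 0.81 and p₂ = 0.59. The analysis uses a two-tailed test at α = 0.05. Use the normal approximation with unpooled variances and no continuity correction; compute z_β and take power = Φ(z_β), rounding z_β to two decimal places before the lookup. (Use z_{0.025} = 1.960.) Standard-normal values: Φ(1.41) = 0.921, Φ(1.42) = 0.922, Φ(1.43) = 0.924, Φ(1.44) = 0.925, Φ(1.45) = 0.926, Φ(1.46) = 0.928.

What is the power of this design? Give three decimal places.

z_β = |p₁−p₂|·√(n/[p₁q₁+p₂q₂]) − z_{α/2}
    = 0.22 · √(94/0.3958) − 1.960
    = 0.22 · 15.4108 − 1.960
    = 3.3904 − 1.960 = 1.4304 → 1.43
Power = Φ(1.43) = 0.924.

Power ≈ 0.924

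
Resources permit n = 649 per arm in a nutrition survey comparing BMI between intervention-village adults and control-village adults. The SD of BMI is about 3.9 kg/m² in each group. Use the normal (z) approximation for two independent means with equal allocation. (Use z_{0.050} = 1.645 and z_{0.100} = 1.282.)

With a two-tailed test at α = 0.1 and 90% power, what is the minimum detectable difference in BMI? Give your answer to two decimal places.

δ = (z_{α/2} + z_β) · √((σ₁²+σ₂²)/n)
  = (1.645 + 1.282) · √(30.42/649)
  = 2.927 · √0.04687
  = 2.927 · 0.2165
  = 0.6337

Minimum detectable difference ≈ 0.63 kg/m²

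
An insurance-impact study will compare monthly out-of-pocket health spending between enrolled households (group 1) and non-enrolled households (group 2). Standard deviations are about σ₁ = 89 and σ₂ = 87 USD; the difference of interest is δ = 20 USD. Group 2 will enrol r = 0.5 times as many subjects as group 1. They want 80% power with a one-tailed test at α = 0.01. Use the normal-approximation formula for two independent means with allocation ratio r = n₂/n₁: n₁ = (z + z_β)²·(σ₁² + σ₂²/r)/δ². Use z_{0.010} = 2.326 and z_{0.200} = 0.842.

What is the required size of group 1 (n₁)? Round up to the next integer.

n₁ = 579

n₁ = (z_α + z_β)² · (σ₁² + σ₂²/r) / δ²
   = (2.326 + 0.842)² · (89² + 87²/0.5) / 20²
   = 10.0362 · (7921 + 15138) / 400
   = 10.0362 · 23059 / 400
   = 578.56
Round up → n₁ = 579; n₂ = r·n₁ = 0.5 × 579 = 290.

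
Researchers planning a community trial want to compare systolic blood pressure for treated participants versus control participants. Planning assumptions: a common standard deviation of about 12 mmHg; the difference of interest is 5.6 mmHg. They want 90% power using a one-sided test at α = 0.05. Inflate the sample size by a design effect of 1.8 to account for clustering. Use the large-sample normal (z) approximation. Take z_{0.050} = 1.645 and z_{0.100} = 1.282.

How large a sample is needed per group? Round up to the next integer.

n = (z_α + z_β)² · (σ₁² + σ₂²) / δ²
  = (1.645 + 1.282)² · (2·12² = 288) / 5.6²
  = 8.5673 · 288 / 31.36
  = 78.68
Design effect: 1.8 × 78.68 = 141.62.
Round up → n = 142 per group.

n = 142 per group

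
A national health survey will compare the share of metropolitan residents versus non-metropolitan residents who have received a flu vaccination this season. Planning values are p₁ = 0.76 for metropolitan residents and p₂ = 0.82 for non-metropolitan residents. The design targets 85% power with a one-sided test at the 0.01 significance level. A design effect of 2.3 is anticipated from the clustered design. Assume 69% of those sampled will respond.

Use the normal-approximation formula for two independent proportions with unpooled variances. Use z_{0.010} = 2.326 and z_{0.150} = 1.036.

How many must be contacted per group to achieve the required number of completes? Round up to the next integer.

n = 3454 per group

n = (z_α + z_β)² · [p₁(1−p₁) + p₂(1−p₂)] / (p₁ − p₂)²
  = (2.326 + 1.036)² · (0.76·0.24 + 0.82·0.18) / (-0.06)²
  = (3.362)² · (0.1824 + 0.1476) / 0.0036
  = 11.3030 · 0.3300 / 0.0036
  = 1036.11
Design effect: 2.3 × 1036.11 = 2383.06.
Adjust for 69% response: 2383.06 / 0.69 = 3453.71.
Round up → n = 3454 per group.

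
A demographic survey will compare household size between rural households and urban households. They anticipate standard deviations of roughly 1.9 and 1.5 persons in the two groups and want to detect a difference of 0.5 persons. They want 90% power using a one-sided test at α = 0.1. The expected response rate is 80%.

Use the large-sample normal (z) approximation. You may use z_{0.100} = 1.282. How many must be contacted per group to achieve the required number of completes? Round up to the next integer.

n = 193 per group

n = (z_α + z_β)² · (σ₁² + σ₂²) / δ²
  = (1.282 + 1.282)² · (1.9² + 1.5² = 5.86) / 0.5²
  = 6.5741 · 5.86 / 0.25
  = 154.10
Adjust for 80% response: 154.10 / 0.80 = 192.62.
Round up → n = 193 per group.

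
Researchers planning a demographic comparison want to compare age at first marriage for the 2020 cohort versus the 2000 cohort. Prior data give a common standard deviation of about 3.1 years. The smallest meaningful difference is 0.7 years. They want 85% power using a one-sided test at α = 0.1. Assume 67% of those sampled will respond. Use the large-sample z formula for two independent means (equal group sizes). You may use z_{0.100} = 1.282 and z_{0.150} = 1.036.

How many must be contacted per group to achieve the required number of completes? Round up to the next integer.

n = (z_α + z_β)² · (σ₁² + σ₂²) / δ²
  = (1.282 + 1.036)² · (2·3.1² = 19.22) / 0.7²
  = 5.3731 · 19.22 / 0.49
  = 210.76
Adjust for 67% response: 210.76 / 0.67 = 314.56.
Round up → n = 315 per group.

n = 315 per group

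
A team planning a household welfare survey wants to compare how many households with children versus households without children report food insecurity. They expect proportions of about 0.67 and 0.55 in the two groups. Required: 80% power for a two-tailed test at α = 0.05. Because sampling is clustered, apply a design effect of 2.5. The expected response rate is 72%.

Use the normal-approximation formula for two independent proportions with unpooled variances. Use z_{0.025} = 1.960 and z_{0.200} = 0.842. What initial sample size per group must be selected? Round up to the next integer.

n = (z_{α/2} + z_β)² · [p₁(1−p₁) + p₂(1−p₂)] / (p₁ − p₂)²
  = (1.960 + 0.842)² · (0.67·0.33 + 0.55·0.45) / (0.12)²
  = (2.802)² · (0.2211 + 0.2475) / 0.0144
  = 7.8512 · 0.4686 / 0.0144
  = 255.49
Design effect: 2.5 × 255.49 = 638.73.
Adjust for 72% response: 638.73 / 0.72 = 887.12.
Round up → n = 888 per group.

n = 888 per group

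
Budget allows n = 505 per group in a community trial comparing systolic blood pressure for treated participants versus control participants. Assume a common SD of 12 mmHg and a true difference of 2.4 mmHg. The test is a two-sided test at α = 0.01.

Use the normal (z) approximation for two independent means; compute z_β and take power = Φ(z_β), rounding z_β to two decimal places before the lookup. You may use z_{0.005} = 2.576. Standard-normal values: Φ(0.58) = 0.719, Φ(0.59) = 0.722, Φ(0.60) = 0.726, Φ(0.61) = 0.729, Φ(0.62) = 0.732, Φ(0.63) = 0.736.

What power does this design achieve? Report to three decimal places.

Power ≈ 0.726

z_β = δ·√(n/(σ₁²+σ₂²)) − z_{α/2}
    = 2.4 · √(505/288) − 2.576
    = 2.4 · 1.32419 − 2.576
    = 3.1780 − 2.576 = 0.6020 → 0.60
Power = Φ(0.60) = 0.726.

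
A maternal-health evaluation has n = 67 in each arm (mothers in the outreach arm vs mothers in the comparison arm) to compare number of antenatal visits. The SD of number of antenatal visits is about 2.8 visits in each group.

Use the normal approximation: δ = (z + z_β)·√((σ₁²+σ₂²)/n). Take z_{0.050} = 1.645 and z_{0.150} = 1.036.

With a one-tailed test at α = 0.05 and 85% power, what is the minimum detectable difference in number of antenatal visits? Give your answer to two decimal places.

Minimum detectable difference ≈ 1.30 visits

δ = (z_α + z_β) · √((σ₁²+σ₂²)/n)
  = (1.645 + 1.036) · √(15.68/67)
  = 2.681 · √0.23403
  = 2.681 · 0.4838
  = 1.2970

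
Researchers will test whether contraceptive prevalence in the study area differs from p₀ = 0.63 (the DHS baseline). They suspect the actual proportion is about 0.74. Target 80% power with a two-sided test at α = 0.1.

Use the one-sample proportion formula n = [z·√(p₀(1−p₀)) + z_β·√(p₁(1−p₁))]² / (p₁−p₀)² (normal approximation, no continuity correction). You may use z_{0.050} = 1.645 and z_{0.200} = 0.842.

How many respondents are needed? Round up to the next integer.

n = 112

n = [z_{α/2}·√(p₀q₀) + z_β·√(p₁q₁)]² / (p₁ − p₀)²
  = [1.645·√(0.63·0.37) + 0.842·√(0.74·0.26)]² / (0.11)²
  = [1.645·0.4828 + 0.842·0.4386]² / 0.0121
  = [1.1635]² / 0.0121
  = 111.89
Round up → n = 112.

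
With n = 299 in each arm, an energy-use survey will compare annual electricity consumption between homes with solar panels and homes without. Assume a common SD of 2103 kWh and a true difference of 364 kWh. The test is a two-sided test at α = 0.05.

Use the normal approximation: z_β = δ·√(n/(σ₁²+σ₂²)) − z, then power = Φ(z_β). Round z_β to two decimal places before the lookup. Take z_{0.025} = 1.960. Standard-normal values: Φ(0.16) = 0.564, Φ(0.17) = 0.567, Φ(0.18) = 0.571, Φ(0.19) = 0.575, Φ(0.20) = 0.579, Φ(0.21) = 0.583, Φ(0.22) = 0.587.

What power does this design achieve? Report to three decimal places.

Power ≈ 0.564

z_β = δ·√(n/(σ₁²+σ₂²)) − z_{α/2}
    = 364 · √(299/8845218) − 1.960
    = 364 · 0.00581 − 1.960
    = 2.1163 − 1.960 = 0.1563 → 0.16
Power = Φ(0.16) = 0.564.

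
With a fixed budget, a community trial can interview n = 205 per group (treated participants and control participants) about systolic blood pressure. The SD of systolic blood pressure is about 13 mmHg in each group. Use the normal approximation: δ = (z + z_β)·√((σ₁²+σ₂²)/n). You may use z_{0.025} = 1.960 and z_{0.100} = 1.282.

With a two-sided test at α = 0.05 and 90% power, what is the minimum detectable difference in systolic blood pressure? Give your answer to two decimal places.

Minimum detectable difference ≈ 4.16 mmHg

δ = (z_{α/2} + z_β) · √((σ₁²+σ₂²)/n)
  = (1.960 + 1.282) · √(338/205)
  = 3.242 · √1.6488
  = 3.242 · 1.2840
  = 4.1629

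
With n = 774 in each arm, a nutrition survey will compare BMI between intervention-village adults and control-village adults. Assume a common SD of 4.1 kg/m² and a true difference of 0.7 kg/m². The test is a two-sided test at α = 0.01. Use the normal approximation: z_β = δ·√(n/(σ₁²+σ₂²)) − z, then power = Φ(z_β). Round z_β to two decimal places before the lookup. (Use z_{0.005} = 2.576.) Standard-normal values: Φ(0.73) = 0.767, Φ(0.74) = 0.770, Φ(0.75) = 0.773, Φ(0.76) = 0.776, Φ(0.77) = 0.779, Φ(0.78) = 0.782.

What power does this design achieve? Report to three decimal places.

Power ≈ 0.782

z_β = δ·√(n/(σ₁²+σ₂²)) − z_{α/2}
    = 0.7 · √(774/33.62) − 2.576
    = 0.7 · 4.79813 − 2.576
    = 3.3587 − 2.576 = 0.7827 → 0.78
Power = Φ(0.78) = 0.782.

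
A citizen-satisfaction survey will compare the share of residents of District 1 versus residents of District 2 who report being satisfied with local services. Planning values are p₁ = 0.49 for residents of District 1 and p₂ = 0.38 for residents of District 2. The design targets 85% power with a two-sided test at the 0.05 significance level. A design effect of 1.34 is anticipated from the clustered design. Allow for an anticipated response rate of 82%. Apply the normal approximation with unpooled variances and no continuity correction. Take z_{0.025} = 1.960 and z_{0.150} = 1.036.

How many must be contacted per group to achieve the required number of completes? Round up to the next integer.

n = (z_{α/2} + z_β)² · [p₁(1−p₁) + p₂(1−p₂)] / (p₁ − p₂)²
  = (1.960 + 1.036)² · (0.49·0.51 + 0.38·0.62) / (0.11)²
  = (2.996)² · (0.2499 + 0.2356) / 0.0121
  = 8.9760 · 0.4855 / 0.0121
  = 360.15
Design effect: 1.34 × 360.15 = 482.61.
Adjust for 82% response: 482.61 / 0.82 = 588.54.
Round up → n = 589 per group.

n = 589 per group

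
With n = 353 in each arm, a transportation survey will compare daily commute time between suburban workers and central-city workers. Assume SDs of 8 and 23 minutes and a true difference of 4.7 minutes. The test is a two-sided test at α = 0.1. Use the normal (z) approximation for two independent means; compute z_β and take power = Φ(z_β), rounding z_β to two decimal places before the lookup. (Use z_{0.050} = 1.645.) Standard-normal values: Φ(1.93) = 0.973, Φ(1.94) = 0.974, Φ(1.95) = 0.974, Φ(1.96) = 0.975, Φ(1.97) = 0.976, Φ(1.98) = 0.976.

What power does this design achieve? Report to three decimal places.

Power ≈ 0.976

z_β = δ·√(n/(σ₁²+σ₂²)) − z_{α/2}
    = 4.7 · √(353/593) − 1.645
    = 4.7 · 0.77154 − 1.645
    = 3.6263 − 1.645 = 1.9813 → 1.98
Power = Φ(1.98) = 0.976.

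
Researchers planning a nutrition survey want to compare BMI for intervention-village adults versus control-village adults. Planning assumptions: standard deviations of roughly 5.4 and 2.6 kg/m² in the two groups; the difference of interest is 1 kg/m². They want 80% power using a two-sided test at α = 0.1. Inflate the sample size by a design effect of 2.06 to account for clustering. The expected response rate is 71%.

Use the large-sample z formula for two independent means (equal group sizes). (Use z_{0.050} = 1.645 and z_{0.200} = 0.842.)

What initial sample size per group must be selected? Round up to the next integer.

n = 645 per group

n = (z_{α/2} + z_β)² · (σ₁² + σ₂²) / δ²
  = (1.645 + 0.842)² · (5.4² + 2.6² = 35.92) / 1²
  = 6.1852 · 35.92 / 1
  = 222.17
Design effect: 2.06 × 222.17 = 457.67.
Adjust for 71% response: 457.67 / 0.71 = 644.61.
Round up → n = 645 per group.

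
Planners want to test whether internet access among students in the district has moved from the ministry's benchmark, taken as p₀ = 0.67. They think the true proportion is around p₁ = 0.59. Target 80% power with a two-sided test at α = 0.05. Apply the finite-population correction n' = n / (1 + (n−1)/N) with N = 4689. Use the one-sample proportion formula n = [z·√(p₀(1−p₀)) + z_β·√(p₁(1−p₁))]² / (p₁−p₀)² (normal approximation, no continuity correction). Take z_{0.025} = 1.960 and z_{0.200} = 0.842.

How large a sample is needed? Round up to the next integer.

n = [z_{α/2}·√(p₀q₀) + z_β·√(p₁q₁)]² / (p₁ − p₀)²
  = [1.960·√(0.67·0.33) + 0.842·√(0.59·0.41)]² / (-0.08)²
  = [1.960·0.4702 + 0.842·0.4918]² / 0.0064
  = [1.3357]² / 0.0064
  = 278.78
Finite-population correction (N = 4689): 278.78 / (1 + (278.78 − 1)/4689) = 263.19.
Round up → n = 264.

n = 264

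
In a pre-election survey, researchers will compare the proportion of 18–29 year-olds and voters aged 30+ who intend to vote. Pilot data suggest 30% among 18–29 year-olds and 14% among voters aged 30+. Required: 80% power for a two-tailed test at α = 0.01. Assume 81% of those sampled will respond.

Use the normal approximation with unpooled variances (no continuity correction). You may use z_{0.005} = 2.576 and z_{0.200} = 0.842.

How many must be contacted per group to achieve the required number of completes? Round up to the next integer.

n = 187 per group

n = (z_{α/2} + z_β)² · [p₁(1−p₁) + p₂(1−p₂)] / (p₁ − p₂)²
  = (2.576 + 0.842)² · (0.30·0.70 + 0.14·0.86) / (0.16)²
  = (3.418)² · (0.2100 + 0.1204) / 0.0256
  = 11.6827 · 0.3304 / 0.0256
  = 150.78
Adjust for 81% response: 150.78 / 0.81 = 186.15.
Round up → n = 187 per group.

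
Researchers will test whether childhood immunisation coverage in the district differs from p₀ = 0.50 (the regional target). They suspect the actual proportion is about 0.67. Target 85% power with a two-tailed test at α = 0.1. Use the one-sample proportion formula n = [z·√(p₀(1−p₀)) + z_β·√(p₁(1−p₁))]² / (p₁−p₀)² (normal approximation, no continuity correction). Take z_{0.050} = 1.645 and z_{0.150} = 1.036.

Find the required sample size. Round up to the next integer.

n = [z_{α/2}·√(p₀q₀) + z_β·√(p₁q₁)]² / (p₁ − p₀)²
  = [1.645·√(0.50·0.50) + 1.036·√(0.67·0.33)]² / (0.17)²
  = [1.645·0.5000 + 1.036·0.4702]² / 0.0289
  = [1.3096]² / 0.0289
  = 59.35
Round up → n = 60.

n = 60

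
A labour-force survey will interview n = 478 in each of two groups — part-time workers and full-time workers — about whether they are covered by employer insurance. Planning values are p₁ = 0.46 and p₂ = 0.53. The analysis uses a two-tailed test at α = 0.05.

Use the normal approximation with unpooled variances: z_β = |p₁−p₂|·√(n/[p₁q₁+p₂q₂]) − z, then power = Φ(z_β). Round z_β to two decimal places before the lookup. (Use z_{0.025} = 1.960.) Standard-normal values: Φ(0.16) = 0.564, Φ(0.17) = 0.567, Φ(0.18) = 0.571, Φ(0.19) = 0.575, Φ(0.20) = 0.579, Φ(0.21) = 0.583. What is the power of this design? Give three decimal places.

Power ≈ 0.583

z_β = |p₁−p₂|·√(n/[p₁q₁+p₂q₂]) − z_{α/2}
    = 0.07 · √(478/0.4975) − 1.960
    = 0.07 · 30.9968 − 1.960
    = 2.1698 − 1.960 = 0.2098 → 0.21
Power = Φ(0.21) = 0.583.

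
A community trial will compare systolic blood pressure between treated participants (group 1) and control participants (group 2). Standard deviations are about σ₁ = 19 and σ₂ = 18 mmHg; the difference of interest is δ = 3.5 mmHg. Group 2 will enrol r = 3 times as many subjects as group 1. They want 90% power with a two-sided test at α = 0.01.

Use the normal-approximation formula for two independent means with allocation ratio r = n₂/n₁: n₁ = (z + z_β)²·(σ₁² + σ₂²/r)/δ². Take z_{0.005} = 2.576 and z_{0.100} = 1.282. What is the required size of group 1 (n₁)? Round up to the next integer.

n₁ = (z_{α/2} + z_β)² · (σ₁² + σ₂²/r) / δ²
   = (2.576 + 1.282)² · (19² + 18²/3) / 3.5²
   = 14.8842 · (361 + 108) / 12.25
   = 14.8842 · 469 / 12.25
   = 569.85
Round up → n₁ = 570; n₂ = r·n₁ = 3 × 570 = 1710.

n₁ = 570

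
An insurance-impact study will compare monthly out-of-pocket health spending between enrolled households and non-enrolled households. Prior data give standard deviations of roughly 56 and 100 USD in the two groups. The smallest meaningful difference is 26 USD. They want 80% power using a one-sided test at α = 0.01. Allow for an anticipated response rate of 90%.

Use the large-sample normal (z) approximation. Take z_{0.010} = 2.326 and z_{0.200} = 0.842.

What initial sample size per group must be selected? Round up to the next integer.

n = (z_α + z_β)² · (σ₁² + σ₂²) / δ²
  = (2.326 + 0.842)² · (56² + 100² = 13136) / 26²
  = 10.0362 · 13136 / 676
  = 195.02
Adjust for 90% response: 195.02 / 0.90 = 216.69.
Round up → n = 217 per group.

n = 217 per group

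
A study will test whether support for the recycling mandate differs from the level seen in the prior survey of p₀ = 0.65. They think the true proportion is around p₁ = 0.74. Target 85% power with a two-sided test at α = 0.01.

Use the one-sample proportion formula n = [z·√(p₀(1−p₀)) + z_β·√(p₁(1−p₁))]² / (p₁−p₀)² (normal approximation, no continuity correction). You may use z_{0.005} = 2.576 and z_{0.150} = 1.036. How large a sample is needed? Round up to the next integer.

n = 350

n = [z_{α/2}·√(p₀q₀) + z_β·√(p₁q₁)]² / (p₁ − p₀)²
  = [2.576·√(0.65·0.35) + 1.036·√(0.74·0.26)]² / (0.09)²
  = [2.576·0.4770 + 1.036·0.4386]² / 0.0081
  = [1.6831]² / 0.0081
  = 349.73
Round up → n = 350.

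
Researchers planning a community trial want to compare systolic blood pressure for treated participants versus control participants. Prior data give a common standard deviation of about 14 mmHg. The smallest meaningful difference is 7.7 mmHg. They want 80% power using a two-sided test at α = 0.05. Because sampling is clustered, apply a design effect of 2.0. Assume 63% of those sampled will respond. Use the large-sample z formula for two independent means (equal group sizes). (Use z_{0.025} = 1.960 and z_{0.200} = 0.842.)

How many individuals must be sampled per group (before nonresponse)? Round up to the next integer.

n = (z_{α/2} + z_β)² · (σ₁² + σ₂²) / δ²
  = (1.960 + 0.842)² · (2·14² = 392) / 7.7²
  = 7.8512 · 392 / 59.29
  = 51.91
Design effect: 2.0 × 51.91 = 103.82.
Adjust for 63% response: 103.82 / 0.63 = 164.79.
Round up → n = 165 per group.

n = 165 per group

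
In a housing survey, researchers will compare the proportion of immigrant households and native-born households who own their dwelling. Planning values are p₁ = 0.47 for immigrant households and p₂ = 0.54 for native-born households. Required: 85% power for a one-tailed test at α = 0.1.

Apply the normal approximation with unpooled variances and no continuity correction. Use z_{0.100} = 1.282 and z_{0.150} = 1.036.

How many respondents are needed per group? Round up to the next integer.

n = (z_α + z_β)² · [p₁(1−p₁) + p₂(1−p₂)] / (p₁ − p₂)²
  = (1.282 + 1.036)² · (0.47·0.53 + 0.54·0.46) / (-0.07)²
  = (2.318)² · (0.2491 + 0.2484) / 0.0049
  = 5.3731 · 0.4975 / 0.0049
  = 545.54
Round up → n = 546 per group.

n = 546 per group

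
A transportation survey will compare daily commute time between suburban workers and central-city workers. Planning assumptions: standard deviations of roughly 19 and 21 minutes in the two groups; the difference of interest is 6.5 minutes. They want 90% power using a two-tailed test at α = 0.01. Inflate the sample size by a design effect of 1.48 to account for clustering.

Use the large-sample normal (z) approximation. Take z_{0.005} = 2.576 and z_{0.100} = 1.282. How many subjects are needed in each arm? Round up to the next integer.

n = (z_{α/2} + z_β)² · (σ₁² + σ₂²) / δ²
  = (2.576 + 1.282)² · (19² + 21² = 802) / 6.5²
  = 14.8842 · 802 / 42.25
  = 282.53
Design effect: 1.48 × 282.53 = 418.15.
Round up → n = 419 per group.

n = 419 per group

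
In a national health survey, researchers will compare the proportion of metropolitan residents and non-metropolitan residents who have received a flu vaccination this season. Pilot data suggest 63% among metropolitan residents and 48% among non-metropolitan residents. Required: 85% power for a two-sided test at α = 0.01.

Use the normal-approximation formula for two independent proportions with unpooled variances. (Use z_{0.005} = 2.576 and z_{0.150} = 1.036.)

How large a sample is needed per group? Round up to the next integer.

n = 280 per group

n = (z_{α/2} + z_β)² · [p₁(1−p₁) + p₂(1−p₂)] / (p₁ − p₂)²
  = (2.576 + 1.036)² · (0.63·0.37 + 0.48·0.52) / (0.15)²
  = (3.612)² · (0.2331 + 0.2496) / 0.0225
  = 13.0465 · 0.4827 / 0.0225
  = 279.89
Round up → n = 280 per group.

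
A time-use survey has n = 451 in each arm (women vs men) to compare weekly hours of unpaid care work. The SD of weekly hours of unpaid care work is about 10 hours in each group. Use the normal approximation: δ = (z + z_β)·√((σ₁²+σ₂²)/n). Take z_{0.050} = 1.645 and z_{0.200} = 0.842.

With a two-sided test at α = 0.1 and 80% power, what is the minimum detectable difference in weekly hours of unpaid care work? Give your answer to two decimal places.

δ = (z_{α/2} + z_β) · √((σ₁²+σ₂²)/n)
  = (1.645 + 0.842) · √(200/451)
  = 2.487 · √0.44346
  = 2.487 · 0.6659
  = 1.6562

Minimum detectable difference ≈ 1.66 hours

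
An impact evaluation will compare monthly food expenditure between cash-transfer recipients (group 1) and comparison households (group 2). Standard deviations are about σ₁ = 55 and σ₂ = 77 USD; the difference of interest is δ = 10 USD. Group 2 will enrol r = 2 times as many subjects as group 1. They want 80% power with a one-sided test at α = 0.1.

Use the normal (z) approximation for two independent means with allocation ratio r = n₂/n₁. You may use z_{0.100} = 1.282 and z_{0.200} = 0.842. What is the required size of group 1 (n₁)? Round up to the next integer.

n₁ = (z_α + z_β)² · (σ₁² + σ₂²/r) / δ²
   = (1.282 + 0.842)² · (55² + 77²/2) / 10²
   = 4.5114 · (3025 + 2964.5) / 100
   = 4.5114 · 5989.5 / 100
   = 270.21
Round up → n₁ = 271; n₂ = r·n₁ = 2 × 271 = 542.

n₁ = 271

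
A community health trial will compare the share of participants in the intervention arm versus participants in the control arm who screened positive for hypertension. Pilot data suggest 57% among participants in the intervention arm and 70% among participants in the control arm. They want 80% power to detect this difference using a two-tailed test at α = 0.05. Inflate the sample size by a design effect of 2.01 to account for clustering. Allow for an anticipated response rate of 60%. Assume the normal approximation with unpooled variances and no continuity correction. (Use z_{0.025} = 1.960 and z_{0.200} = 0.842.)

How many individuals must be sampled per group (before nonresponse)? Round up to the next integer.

n = (z_{α/2} + z_β)² · [p₁(1−p₁) + p₂(1−p₂)] / (p₁ − p₂)²
  = (1.960 + 0.842)² · (0.57·0.43 + 0.70·0.30) / (-0.13)²
  = (2.802)² · (0.2451 + 0.2100) / 0.0169
  = 7.8512 · 0.4551 / 0.0169
  = 211.43
Design effect: 2.01 × 211.43 = 424.96.
Adjust for 60% response: 424.96 / 0.60 = 708.27.
Round up → n = 709 per group.

n = 709 per group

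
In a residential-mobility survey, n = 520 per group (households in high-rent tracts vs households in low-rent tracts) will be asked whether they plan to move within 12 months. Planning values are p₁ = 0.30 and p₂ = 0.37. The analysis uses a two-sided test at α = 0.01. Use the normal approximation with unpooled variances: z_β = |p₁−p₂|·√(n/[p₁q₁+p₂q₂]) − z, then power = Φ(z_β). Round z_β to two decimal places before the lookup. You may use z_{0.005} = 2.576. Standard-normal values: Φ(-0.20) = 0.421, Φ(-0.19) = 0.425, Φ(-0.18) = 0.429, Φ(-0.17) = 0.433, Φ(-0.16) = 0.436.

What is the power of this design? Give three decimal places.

Power ≈ 0.429

z_β = |p₁−p₂|·√(n/[p₁q₁+p₂q₂]) − z_{α/2}
    = 0.07 · √(520/0.4431) − 2.576
    = 0.07 · 34.2571 − 2.576
    = 2.3980 − 2.576 = -0.1780 → -0.18
Power = Φ(-0.18) = 0.429.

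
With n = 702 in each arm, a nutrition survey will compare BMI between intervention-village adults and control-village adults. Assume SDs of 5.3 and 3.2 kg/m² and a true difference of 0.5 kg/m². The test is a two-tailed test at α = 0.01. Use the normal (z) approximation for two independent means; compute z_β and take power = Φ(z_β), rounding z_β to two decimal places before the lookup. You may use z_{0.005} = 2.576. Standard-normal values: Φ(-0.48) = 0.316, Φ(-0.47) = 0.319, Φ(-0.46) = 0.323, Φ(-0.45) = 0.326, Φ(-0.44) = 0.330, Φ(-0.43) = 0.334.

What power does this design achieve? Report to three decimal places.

Power ≈ 0.330

z_β = δ·√(n/(σ₁²+σ₂²)) − z_{α/2}
    = 0.5 · √(702/38.33) − 2.576
    = 0.5 · 4.27956 − 2.576
    = 2.1398 − 2.576 = -0.4362 → -0.44
Power = Φ(-0.44) = 0.330.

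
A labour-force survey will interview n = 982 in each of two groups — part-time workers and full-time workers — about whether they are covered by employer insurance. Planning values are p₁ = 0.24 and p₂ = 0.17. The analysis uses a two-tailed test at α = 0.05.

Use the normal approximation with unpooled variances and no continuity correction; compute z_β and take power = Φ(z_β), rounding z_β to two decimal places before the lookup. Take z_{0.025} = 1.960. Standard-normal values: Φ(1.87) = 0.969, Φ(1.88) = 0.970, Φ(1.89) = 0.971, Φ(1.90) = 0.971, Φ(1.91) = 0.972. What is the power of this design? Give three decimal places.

Power ≈ 0.971

z_β = |p₁−p₂|·√(n/[p₁q₁+p₂q₂]) − z_{α/2}
    = 0.07 · √(982/0.3235) − 1.960
    = 0.07 · 55.0958 − 1.960
    = 3.8567 − 1.960 = 1.8967 → 1.90
Power = Φ(1.90) = 0.971.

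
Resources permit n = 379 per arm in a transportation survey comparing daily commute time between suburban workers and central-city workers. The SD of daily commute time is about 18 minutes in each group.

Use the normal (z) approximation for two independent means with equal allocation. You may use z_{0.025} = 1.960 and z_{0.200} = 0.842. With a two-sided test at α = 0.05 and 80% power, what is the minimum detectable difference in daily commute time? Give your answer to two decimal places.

δ = (z_{α/2} + z_β) · √((σ₁²+σ₂²)/n)
  = (1.960 + 0.842) · √(648/379)
  = 2.802 · √1.7098
  = 2.802 · 1.3076
  = 3.6638

Minimum detectable difference ≈ 3.66 minutes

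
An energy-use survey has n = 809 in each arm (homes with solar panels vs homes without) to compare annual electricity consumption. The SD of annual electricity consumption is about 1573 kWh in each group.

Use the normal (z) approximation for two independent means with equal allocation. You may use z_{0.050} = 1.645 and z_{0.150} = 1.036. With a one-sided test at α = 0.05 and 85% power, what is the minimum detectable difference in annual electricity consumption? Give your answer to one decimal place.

δ = (z_α + z_β) · √((σ₁²+σ₂²)/n)
  = (1.645 + 1.036) · √(4948658/809)
  = 2.681 · √6117.0
  = 2.681 · 78.2113
  = 209.6845

Minimum detectable difference ≈ 209.7 kWh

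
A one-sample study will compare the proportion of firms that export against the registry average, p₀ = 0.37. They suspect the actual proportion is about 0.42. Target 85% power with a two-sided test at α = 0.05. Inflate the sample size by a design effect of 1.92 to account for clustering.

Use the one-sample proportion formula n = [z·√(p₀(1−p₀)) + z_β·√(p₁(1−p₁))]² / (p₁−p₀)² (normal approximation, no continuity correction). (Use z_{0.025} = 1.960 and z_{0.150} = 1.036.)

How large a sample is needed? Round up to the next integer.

n = 1632

n = [z_{α/2}·√(p₀q₀) + z_β·√(p₁q₁)]² / (p₁ − p₀)²
  = [1.960·√(0.37·0.63) + 1.036·√(0.42·0.58)]² / (0.05)²
  = [1.960·0.4828 + 1.036·0.4936]² / 0.0025
  = [1.4576]² / 0.0025
  = 849.87
Design effect: 1.92 × 849.87 = 1631.74.
Round up → n = 1632.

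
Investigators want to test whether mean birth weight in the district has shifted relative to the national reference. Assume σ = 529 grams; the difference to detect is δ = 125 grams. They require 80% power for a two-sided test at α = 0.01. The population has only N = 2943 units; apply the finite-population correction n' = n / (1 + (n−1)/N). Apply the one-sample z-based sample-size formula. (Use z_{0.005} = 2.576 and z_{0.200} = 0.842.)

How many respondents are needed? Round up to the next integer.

n = 196

n = (z_{α/2} + z_β)² · σ² / δ²
  = (2.576 + 0.842)² · 529² / 125²
  = 11.6827 · 279841 / 15625
  = 209.24
Finite-population correction (N = 2943): 209.24 / (1 + (209.24 − 1)/2943) = 195.41.
Round up → n = 196.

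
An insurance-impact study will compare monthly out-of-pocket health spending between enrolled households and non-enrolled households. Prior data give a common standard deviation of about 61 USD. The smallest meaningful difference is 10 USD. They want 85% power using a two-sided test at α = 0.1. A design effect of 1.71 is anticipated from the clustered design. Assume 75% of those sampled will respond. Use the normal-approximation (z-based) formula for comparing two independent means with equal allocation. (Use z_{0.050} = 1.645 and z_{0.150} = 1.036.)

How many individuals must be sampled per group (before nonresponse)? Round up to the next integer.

n = 1220 per group

n = (z_{α/2} + z_β)² · (σ₁² + σ₂²) / δ²
  = (1.645 + 1.036)² · (2·61² = 7442) / 10²
  = 7.1878 · 7442 / 100
  = 534.91
Design effect: 1.71 × 534.91 = 914.70.
Adjust for 75% response: 914.70 / 0.75 = 1219.60.
Round up → n = 1220 per group.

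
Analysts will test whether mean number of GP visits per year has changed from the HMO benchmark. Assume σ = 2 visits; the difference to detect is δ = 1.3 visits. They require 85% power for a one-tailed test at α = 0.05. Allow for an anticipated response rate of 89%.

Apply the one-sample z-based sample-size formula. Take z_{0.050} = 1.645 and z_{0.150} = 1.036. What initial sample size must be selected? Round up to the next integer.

n = 20

n = (z_α + z_β)² · σ² / δ²
  = (1.645 + 1.036)² · 2² / 1.3²
  = 7.1878 · 4 / 1.69
  = 17.01
Adjust for 89% response: 17.01 / 0.89 = 19.12.
Round up → n = 20.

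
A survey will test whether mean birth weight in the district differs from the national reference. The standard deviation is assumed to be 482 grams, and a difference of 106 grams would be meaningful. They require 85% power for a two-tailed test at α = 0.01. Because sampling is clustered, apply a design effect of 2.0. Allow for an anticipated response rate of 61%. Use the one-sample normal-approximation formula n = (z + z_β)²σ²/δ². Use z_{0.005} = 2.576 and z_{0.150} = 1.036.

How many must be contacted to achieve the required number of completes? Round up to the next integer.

n = 885

n = (z_{α/2} + z_β)² · σ² / δ²
  = (2.576 + 1.036)² · 482² / 106²
  = 13.0465 · 232324 / 11236
  = 269.76
Design effect: 2.0 × 269.76 = 539.52.
Adjust for 61% response: 539.52 / 0.61 = 884.46.
Round up → n = 885.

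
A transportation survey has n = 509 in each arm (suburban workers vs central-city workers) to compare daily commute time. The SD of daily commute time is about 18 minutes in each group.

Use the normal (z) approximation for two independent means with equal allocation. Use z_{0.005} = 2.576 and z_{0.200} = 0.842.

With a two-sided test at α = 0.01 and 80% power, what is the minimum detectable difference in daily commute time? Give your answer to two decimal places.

δ = (z_{α/2} + z_β) · √((σ₁²+σ₂²)/n)
  = (2.576 + 0.842) · √(648/509)
  = 3.418 · √1.2731
  = 3.418 · 1.1283
  = 3.8566

Minimum detectable difference ≈ 3.86 minutes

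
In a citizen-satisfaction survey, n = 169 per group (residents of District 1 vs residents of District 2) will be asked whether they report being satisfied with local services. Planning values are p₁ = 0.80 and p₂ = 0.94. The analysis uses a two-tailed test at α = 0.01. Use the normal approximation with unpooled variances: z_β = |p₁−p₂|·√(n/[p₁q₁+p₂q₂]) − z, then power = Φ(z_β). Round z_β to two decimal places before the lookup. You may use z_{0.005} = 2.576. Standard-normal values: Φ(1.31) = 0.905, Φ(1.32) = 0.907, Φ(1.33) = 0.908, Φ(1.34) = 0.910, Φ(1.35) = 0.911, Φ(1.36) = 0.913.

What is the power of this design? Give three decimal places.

Power ≈ 0.910

z_β = |p₁−p₂|·√(n/[p₁q₁+p₂q₂]) − z_{α/2}
    = 0.14 · √(169/0.2164) − 2.576
    = 0.14 · 27.9457 − 2.576
    = 3.9124 − 2.576 = 1.3364 → 1.34
Power = Φ(1.34) = 0.910.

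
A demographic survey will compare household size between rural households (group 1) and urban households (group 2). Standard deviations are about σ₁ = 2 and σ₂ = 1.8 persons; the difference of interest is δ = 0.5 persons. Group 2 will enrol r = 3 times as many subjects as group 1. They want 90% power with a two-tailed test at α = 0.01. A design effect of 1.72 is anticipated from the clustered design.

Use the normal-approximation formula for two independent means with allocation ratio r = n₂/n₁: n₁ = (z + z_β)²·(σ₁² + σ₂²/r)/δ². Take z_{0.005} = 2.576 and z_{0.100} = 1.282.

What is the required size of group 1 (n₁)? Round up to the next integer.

n₁ = 521

n₁ = (z_{α/2} + z_β)² · (σ₁² + σ₂²/r) / δ²
   = (2.576 + 1.282)² · (2² + 1.8²/3) / 0.5²
   = 14.8842 · (4 + 1.08) / 0.25
   = 14.8842 · 5.08 / 0.25
   = 302.45
Design effect: 1.72 × 302.45 = 520.21.
Round up → n₁ = 521; n₂ = r·n₁ = 3 × 521 = 1563.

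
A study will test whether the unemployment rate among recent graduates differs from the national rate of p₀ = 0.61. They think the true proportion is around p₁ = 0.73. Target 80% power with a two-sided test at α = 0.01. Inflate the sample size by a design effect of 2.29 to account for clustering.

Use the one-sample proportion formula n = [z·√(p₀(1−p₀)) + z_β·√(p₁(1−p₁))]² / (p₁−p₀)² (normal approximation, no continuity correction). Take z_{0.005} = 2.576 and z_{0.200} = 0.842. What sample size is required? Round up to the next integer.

n = [z_{α/2}·√(p₀q₀) + z_β·√(p₁q₁)]² / (p₁ − p₀)²
  = [2.576·√(0.61·0.39) + 0.842·√(0.73·0.27)]² / (0.12)²
  = [2.576·0.4877 + 0.842·0.4440]² / 0.0144
  = [1.6303]² / 0.0144
  = 184.57
Design effect: 2.29 × 184.57 = 422.65.
Round up → n = 423.

n = 423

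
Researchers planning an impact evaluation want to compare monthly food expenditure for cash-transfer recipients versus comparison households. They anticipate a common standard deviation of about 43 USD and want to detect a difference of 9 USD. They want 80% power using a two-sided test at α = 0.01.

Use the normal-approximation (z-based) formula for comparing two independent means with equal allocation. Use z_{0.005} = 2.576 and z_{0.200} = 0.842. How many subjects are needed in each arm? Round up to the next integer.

n = 534 per group

n = (z_{α/2} + z_β)² · (σ₁² + σ₂²) / δ²
  = (2.576 + 0.842)² · (2·43² = 3698) / 9²
  = 11.6827 · 3698 / 81
  = 533.37
Round up → n = 534 per group.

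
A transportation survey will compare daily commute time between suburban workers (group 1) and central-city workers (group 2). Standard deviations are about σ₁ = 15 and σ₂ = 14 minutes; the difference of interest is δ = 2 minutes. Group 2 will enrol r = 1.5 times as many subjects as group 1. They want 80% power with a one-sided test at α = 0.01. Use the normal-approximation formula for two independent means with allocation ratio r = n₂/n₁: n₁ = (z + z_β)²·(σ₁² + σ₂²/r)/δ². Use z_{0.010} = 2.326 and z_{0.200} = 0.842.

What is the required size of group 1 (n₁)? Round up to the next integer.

n₁ = 893

n₁ = (z_α + z_β)² · (σ₁² + σ₂²/r) / δ²
   = (2.326 + 0.842)² · (15² + 14²/1.5) / 2²
   = 10.0362 · (225 + 130.6667) / 4
   = 10.0362 · 355.6667 / 4
   = 892.39
Round up → n₁ = 893; n₂ = r·n₁ = 1.5 × 893 = 1340.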